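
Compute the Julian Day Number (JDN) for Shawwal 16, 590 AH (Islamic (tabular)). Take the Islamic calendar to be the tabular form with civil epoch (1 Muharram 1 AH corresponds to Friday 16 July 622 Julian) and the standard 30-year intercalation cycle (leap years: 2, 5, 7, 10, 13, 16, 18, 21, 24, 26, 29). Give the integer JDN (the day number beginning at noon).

2157443

In the proleptic Gregorian calendar the same day is 11 October 1194.
JDN 2451545 is 1 January 2000 CE (Gregorian); the target day is −294102 days from there, so JDN = 2157443.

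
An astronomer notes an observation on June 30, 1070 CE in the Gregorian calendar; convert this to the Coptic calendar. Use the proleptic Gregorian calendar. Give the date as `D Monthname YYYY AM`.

30 Paoni 786 AM

Both dates share Julian Day Number 2112050; in the Coptic calendar that is 30 Paoni 786 AM.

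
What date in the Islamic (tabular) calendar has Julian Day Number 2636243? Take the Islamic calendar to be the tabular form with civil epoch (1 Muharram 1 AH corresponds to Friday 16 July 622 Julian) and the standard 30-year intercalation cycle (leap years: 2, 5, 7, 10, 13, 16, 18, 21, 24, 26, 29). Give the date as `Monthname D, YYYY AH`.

Dhu al-Hijjah 8, 1941 AH

The Gregorian equivalent of JDN 2636243 is 8 September 2505.
In the tabular Islamic calendar that day is Dhu al-Hijjah 8, 1941 AH.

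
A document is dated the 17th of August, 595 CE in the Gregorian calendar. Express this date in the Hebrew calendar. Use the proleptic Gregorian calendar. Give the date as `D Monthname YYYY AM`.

4 Elul 4355 AM

Both dates share Julian Day Number 1938608; in the Hebrew calendar that is 4 Elul 4355 AM.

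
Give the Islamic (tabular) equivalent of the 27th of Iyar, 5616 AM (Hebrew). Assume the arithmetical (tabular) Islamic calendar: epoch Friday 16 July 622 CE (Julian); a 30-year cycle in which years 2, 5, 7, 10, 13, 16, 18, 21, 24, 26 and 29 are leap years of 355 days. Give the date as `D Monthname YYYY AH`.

27 Ramadan 1272 AH

Both dates share Julian Day Number 2399102; in the tabular Islamic calendar that is 27 Ramadan 1272 AH.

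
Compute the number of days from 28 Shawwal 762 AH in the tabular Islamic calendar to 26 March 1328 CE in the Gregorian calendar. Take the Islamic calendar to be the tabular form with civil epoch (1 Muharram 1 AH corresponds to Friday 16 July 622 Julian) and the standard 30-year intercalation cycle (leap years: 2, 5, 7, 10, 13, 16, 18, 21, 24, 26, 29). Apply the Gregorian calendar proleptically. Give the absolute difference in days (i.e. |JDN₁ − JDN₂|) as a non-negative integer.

12219

JDN of the first date = 2218406.
JDN of the second date = 2206187.
|2206187 − 2218406| = 12219.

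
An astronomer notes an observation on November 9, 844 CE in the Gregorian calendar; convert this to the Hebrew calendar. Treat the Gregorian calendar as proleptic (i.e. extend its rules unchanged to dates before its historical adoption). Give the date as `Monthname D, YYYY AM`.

Cheshvan 21, 4605 AM

Julian Day Number of the source date = 2029638.
Converting JDN 2029638 to the Hebrew calendar gives 21 Cheshvan 4605 AM.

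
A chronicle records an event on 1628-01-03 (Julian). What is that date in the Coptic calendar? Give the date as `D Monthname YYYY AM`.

Julian Day Number of the source date = 2315687.
Converting JDN 2315687 to the Coptic calendar gives 7 Tobi 1344 AM.

7 Tobi 1344 AM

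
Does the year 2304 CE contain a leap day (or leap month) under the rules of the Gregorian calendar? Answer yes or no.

yes

2304 is divisible by 4 and not by 100, so it is a leap year.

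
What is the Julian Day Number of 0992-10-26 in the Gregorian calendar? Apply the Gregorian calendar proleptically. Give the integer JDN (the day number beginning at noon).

JDN 2400001 is 17 November 1858 CE (Gregorian), MJD 0; the target day is −316321 days from there, so JDN = 2083680.

2083680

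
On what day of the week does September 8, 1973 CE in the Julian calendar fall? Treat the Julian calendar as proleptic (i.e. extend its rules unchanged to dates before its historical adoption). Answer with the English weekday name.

This is JDN 2441947 (21 September 1973 Gregorian).
2441947 ≡ 4 (mod 7); counting from Monday = 0 gives Friday.

Friday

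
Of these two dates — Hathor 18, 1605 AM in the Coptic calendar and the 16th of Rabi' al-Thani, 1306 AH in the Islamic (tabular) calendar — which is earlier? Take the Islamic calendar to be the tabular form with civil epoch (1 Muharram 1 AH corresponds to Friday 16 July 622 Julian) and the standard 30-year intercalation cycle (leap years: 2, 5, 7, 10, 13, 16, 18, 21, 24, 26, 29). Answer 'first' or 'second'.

Converting both to JDN: 2410968 vs 2410992; the smaller is the first.

first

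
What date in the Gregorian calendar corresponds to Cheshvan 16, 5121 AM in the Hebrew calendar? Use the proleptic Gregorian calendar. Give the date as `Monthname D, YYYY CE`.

November 4, 1360 CE

Both dates share Julian Day Number 2218098; in the Gregorian calendar that is 4 November 1360 CE.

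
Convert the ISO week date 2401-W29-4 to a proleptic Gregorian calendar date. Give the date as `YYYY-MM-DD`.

ISO week 1 of 2401 is the week containing the first Thursday of 2401.
Week 29, day 4 (Thursday) lands on 2401-07-19.

2401-07-19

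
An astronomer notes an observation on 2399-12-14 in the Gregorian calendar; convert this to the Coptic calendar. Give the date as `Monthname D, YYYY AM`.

Koiak 1, 2116 AM

Both dates share Julian Day Number 2597624; in the Coptic calendar that is 1 Koiak 2116 AM.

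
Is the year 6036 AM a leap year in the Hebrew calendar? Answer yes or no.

no

Hebrew year 6036 is year 13 of its 19-year Metonic cycle; leap years are at positions 3, 6, 8, 11, 14, 17, 19, so it is a common year (12 months).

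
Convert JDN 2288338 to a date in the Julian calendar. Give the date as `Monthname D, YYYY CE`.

February 16, 1553 CE

The proleptic Gregorian equivalent of JDN 2288338 is 26 February 1553.
In the Julian calendar that day is February 16, 1553 CE.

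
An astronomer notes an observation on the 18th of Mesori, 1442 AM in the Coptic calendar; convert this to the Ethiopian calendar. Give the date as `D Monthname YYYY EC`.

18 Nehase 1718 EC

Julian Day Number of the source date = 2351702.
Converting JDN 2351702 to the Ethiopian calendar gives 18 Nehase 1718 EC.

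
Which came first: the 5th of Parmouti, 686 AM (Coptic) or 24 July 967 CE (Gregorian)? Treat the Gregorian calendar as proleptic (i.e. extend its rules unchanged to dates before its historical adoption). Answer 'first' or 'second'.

Converting both to JDN: 2075440 vs 2074454; the smaller is the second.

second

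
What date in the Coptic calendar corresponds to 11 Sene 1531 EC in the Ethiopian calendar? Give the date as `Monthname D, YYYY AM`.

Paoni 11, 1255 AM

The source date corresponds to 15 June 1539 in the proleptic Gregorian calendar (JDN 2283333).
That day falls on 11 Paoni 1255 AM in the Coptic calendar.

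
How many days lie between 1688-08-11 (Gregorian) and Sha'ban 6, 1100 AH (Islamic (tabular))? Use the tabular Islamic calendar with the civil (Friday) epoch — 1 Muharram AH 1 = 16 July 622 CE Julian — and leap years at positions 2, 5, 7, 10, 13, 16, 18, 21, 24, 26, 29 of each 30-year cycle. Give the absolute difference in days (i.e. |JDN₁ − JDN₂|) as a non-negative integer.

288

JDN of the first date = 2337813.
JDN of the second date = 2338101.
|2338101 − 2337813| = 288.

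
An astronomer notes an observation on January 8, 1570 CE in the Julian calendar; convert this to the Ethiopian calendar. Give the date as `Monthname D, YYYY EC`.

The source date corresponds to 18 January 1570 in the proleptic Gregorian calendar (JDN 2294508).
That day falls on 13 Tir 1562 EC in the Ethiopian calendar.

Tir 13, 1562 EC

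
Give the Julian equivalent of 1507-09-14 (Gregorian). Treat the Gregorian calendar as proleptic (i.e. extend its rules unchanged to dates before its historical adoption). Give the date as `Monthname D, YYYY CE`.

At this point the Julian calendar is 10 days behind the Gregorian.
14 September 1507 Gregorian − 10 days → 4 September 1507 Julian.

September 4, 1507 CE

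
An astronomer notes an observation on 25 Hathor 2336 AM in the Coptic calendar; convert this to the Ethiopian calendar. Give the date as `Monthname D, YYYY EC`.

Hidar 25, 2612 EC

Both dates share Julian Day Number 2677973; in the Ethiopian calendar that is 25 Hidar 2612 EC.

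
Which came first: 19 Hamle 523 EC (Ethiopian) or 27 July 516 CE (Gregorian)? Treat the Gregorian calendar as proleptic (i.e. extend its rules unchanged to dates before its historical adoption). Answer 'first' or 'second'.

The two dates have Julian Day Numbers 1915199 and 1909733 respectively.
Since 1909733 < 1915199, the second date comes first.

second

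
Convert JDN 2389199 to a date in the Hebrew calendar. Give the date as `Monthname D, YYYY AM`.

JDN 2389199 is 21 April 1829 in the Gregorian calendar.
In the Hebrew calendar that day is Nisan 18, 5589 AM.

Nisan 18, 5589 AM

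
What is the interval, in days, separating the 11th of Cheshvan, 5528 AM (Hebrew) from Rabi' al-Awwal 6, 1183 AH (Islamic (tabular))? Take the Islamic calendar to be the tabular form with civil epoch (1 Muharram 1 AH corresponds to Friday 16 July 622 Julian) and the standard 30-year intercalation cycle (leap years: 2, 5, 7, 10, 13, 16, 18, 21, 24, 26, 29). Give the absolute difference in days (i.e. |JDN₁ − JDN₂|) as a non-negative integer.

615

First date → JDN 2366750; second date → JDN 2367365.
The interval is |2366750 − 2367365| = 615 days.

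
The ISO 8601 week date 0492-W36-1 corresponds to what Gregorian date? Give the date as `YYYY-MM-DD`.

ISO week 1 of 492 is the week containing the first Thursday of 492.
Week 36, day 1 (Monday) lands on 0492-09-01.

0492-09-01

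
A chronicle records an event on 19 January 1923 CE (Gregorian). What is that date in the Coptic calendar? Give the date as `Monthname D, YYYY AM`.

Julian Day Number of the source date = 2423439.
Converting JDN 2423439 to the Coptic calendar gives 11 Tobi 1639 AM.

Tobi 11, 1639 AM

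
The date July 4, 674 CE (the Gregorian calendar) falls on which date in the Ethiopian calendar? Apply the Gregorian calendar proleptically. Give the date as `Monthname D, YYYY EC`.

Hamle 7, 666 EC

Both dates share Julian Day Number 1967418; in the Ethiopian calendar that is 7 Hamle 666 EC.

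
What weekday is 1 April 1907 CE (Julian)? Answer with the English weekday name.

In the Gregorian calendar this is 14 April 1907 (JDN 2417680).
2417680 ≡ 6 (mod 7); counting from Monday = 0 gives Sunday.

Sunday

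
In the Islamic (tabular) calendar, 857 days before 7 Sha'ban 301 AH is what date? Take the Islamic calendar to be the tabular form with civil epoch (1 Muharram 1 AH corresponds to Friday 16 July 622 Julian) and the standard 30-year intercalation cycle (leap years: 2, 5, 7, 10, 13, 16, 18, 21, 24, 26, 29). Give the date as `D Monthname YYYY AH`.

The starting date is JDN 2054963; 2054963 − 857 = 2054106.
JDN 2054106 corresponds to 7 Rabi' al-Awwal 299 AH.

7 Rabi' al-Awwal 299 AH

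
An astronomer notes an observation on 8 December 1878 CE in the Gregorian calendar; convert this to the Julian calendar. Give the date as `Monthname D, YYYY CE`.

November 26, 1878 CE

At this point the Julian calendar is 12 days behind the Gregorian.
8 December 1878 Gregorian − 12 days → 26 November 1878 Julian.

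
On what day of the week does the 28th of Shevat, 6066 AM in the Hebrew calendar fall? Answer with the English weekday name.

In the Gregorian calendar this is 13 February 2306 (JDN 2563352).
JDN 2563352 mod 7 = 1, and JDN 0 was a Monday, so this is a Tuesday.

Tuesday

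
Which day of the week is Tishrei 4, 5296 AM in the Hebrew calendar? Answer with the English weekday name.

Equivalently 12 September 1535 Gregorian, JDN 2281961.
Since JDN mod 7 = 3 (0 = Monday), the day is Thursday.

Thursday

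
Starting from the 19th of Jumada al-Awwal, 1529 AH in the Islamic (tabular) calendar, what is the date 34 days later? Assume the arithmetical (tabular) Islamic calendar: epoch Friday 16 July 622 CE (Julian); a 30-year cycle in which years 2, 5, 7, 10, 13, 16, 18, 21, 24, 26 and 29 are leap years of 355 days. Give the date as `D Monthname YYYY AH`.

Counting 34 days forward from JDN 2490048 reaches JDN 2490082, which is 23 Jumada al-Thani 1529 AH.

23 Jumada al-Thani 1529 AH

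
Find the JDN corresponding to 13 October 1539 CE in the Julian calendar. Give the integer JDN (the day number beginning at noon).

In the proleptic Gregorian calendar the same day is 23 October 1539.
JDN 2451545 is 1 January 2000 CE (Gregorian); the target day is −168082 days from there, so JDN = 2283463.

2283463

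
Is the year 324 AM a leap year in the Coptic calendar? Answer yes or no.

324 mod 4 = 0; in the Coptic calendar a year is leap when year mod 4 = 3, so it is a common year.

no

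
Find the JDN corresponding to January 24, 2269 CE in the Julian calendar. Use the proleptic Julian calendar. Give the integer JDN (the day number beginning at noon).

2549834

Equivalently 8 February 2269 (Gregorian).
JDN 2299161 is 15 October 1582 CE (Gregorian); the target day is +250673 days from there, so JDN = 2549834.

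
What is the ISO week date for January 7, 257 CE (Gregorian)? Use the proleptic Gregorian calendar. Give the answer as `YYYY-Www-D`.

0257-W02-3

The weekday is Wednesday (ISO weekday 3).
That Wednesday belongs to ISO week 2 of ISO year 257.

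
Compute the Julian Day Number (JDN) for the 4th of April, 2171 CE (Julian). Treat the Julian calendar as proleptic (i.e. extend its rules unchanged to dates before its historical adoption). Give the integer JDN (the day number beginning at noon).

2514109

Equivalently 18 April 2171 (Gregorian).
JDN 2451545 is 1 January 2000 CE (Gregorian); the target day is +62564 days from there, so JDN = 2514109.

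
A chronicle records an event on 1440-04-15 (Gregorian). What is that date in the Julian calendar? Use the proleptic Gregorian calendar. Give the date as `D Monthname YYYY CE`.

The Julian–Gregorian offset here is 9 days (Julian trailing).
15 April 1440 Gregorian − 9 days → 6 April 1440 Julian.

6 April 1440 CE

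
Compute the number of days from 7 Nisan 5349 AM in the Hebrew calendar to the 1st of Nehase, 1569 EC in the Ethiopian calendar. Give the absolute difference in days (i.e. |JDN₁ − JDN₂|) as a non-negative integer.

4250

First date → JDN 2301513; second date → JDN 2297263.
The interval is |2301513 − 2297263| = 4250 days.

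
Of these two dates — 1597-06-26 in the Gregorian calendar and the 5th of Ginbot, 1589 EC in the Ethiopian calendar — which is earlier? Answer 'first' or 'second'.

The two dates have Julian Day Numbers 2304529 and 2304482 respectively.
Since 2304482 < 2304529, the second date comes first.

second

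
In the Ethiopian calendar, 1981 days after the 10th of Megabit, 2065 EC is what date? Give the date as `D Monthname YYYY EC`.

15 Nehase 2070 EC

Counting 1981 days forward from JDN 2478286 reaches JDN 2480267, which is 15 Nehase 2070 EC.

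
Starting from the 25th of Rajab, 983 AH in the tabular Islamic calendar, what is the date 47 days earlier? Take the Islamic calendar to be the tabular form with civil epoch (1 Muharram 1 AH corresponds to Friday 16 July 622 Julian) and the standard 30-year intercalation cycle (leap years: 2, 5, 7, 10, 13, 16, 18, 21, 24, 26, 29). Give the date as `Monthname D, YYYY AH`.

The starting date is JDN 2296629; 2296629 − 47 = 2296582.
JDN 2296582 corresponds to Jumada al-Thani 7, 983 AH.

Jumada al-Thani 7, 983 AH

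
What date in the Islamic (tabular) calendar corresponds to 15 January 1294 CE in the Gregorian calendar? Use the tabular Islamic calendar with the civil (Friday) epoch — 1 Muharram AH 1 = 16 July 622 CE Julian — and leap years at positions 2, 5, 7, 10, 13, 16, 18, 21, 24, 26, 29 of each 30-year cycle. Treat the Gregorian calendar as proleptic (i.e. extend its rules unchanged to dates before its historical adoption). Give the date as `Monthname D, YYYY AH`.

Both dates share Julian Day Number 2193699; in the tabular Islamic calendar that is 8 Safar 693 AH.

Safar 8, 693 AH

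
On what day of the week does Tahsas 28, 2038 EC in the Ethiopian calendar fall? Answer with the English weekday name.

Saturday

In the Gregorian calendar this is 6 January 2046 (JDN 2468352).
2468352 ≡ 5 (mod 7); counting from Monday = 0 gives Saturday.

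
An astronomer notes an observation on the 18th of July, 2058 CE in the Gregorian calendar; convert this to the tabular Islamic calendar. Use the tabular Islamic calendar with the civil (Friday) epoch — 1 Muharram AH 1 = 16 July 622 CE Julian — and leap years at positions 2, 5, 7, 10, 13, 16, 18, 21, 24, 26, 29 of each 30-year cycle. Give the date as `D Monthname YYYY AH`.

26 Muharram 1481 AH

Both dates share Julian Day Number 2472928; in the tabular Islamic calendar that is 26 Muharram 1481 AH.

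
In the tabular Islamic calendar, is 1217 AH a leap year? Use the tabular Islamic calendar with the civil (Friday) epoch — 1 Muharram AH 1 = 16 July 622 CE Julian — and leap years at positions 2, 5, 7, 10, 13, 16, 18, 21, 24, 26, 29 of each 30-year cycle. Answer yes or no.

no

Year 1217 AH is year 17 of its 30-year cycle; leap positions are 2, 5, 7, 10, 13, 16, 18, 21, 24, 26, 29, so it is a common year (354 days).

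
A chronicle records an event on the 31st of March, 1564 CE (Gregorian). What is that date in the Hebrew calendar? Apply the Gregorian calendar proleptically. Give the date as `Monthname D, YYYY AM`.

Nisan 8, 5324 AM

Julian Day Number of the source date = 2292389.
Converting JDN 2292389 to the Hebrew calendar gives 8 Nisan 5324 AM.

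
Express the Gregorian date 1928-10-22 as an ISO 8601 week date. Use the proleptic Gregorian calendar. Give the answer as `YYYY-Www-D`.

1928-W43-1

The weekday is Monday (ISO weekday 1).
That Monday belongs to ISO week 43 of ISO year 1928.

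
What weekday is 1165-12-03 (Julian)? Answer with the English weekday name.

This is JDN 2146911 (10 December 1165 Gregorian).
2146911 ≡ 4 (mod 7); counting from Monday = 0 gives Friday.

Friday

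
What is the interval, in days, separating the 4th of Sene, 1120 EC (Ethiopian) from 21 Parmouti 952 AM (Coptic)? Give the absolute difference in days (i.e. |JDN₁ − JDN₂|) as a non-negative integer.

First date → JDN 2133209; second date → JDN 2172613.
The interval is |2133209 − 2172613| = 39404 days.

39404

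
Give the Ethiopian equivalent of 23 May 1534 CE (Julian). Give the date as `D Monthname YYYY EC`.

28 Ginbot 1526 EC

Julian Day Number of the source date = 2281494.
Converting JDN 2281494 to the Ethiopian calendar gives 28 Ginbot 1526 EC.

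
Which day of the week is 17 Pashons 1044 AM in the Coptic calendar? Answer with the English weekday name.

This is JDN 2206242 (20 May 1328 Gregorian).
Since JDN mod 7 = 3 (0 = Monday), the day is Thursday.

Thursday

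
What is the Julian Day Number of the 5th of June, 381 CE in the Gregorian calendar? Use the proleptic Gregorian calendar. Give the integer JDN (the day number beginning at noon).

JDN 2451545 is 1 January 2000 CE (Gregorian); the target day is −591172 days from there, so JDN = 1860373.

1860373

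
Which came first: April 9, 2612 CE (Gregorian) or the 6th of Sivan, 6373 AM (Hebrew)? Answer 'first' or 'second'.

Converting both to JDN: 2675172 vs 2675605; the smaller is the first.

first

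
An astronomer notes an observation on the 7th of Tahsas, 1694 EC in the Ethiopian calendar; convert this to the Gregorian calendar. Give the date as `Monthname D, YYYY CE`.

December 14, 1701 CE

Both dates share Julian Day Number 2342685; in the Gregorian calendar that is 14 December 1701 CE.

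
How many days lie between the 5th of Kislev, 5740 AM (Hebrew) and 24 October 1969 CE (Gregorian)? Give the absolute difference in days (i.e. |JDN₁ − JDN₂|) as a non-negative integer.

3684

First date → JDN 2444203; second date → JDN 2440519.
The interval is |2444203 − 2440519| = 3684 days.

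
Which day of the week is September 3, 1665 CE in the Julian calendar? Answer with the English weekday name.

Equivalently 13 September 1665 Gregorian, JDN 2329445.
Since JDN mod 7 = 6 (0 = Monday), the day is Sunday.

Sunday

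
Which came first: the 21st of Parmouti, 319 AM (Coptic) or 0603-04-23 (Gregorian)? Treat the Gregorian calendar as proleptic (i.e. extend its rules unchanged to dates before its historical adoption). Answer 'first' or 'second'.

first

First date → JDN 1941409; second date → JDN 1941413.
JDN 1941409 < JDN 1941413, so the first date is earlier.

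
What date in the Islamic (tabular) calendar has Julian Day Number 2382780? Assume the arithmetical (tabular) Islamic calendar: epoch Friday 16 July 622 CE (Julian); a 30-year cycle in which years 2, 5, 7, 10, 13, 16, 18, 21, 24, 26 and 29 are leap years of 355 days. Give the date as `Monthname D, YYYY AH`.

JDN 2382780 is 24 September 1811 in the Gregorian calendar.
In the tabular Islamic calendar that day is Ramadan 6, 1226 AH.

Ramadan 6, 1226 AH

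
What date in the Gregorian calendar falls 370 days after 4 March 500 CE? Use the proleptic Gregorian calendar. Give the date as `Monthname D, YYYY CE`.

March 9, 501 CE

The starting date is JDN 1903744; 1903744 + 370 = 1904114.
JDN 1904114 corresponds to March 9, 501 CE.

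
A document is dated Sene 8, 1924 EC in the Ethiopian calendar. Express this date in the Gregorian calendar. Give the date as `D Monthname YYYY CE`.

Julian Day Number of the source date = 2426874.
Converting JDN 2426874 to the Gregorian calendar gives 15 June 1932 CE.

15 June 1932 CE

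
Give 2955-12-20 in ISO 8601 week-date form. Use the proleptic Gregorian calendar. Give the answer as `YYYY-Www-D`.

The weekday is Saturday (ISO weekday 6).
That Saturday belongs to ISO week 51 of ISO year 2955.

2955-W51-6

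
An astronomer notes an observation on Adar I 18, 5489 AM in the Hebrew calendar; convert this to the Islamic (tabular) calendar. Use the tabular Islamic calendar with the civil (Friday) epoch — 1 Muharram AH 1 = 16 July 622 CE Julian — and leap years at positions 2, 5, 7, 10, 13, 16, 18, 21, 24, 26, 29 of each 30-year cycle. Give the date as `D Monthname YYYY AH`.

Both dates share Julian Day Number 2352612; in the tabular Islamic calendar that is 18 Rajab 1141 AH.

18 Rajab 1141 AH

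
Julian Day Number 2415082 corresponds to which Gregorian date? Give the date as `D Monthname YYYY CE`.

3 March 1900 CE

Counting from JDN 2299161 = 15 Oct 1582 gives an offset of 115921 days.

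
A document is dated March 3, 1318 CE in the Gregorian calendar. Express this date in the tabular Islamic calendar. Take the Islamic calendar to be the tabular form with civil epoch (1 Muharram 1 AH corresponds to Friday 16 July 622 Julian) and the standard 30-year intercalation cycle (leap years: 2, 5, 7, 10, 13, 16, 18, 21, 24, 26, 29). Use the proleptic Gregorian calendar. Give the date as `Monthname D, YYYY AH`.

Dhu al-Hijjah 20, 717 AH

Julian Day Number of the source date = 2202511.
Converting JDN 2202511 to the tabular Islamic calendar gives 20 Dhu al-Hijjah 717 AH.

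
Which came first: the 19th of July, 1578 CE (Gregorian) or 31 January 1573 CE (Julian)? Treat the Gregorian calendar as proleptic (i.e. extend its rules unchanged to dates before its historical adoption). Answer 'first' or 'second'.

First date → JDN 2297612; second date → JDN 2295627.
JDN 2295627 < JDN 2297612, so the second date is earlier.

second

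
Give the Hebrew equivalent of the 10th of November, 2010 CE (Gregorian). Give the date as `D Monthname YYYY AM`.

Both dates share Julian Day Number 2455511; in the Hebrew calendar that is 3 Kislev 5771 AM.

3 Kislev 5771 AM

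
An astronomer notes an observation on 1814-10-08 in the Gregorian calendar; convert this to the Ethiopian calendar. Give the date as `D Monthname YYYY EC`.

29 Meskerem 1807 EC

Julian Day Number of the source date = 2383890.
Converting JDN 2383890 to the Ethiopian calendar gives 29 Meskerem 1807 EC.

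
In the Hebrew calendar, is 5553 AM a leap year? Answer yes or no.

no

Hebrew year 5553 is year 5 of its 19-year Metonic cycle; leap years are at positions 3, 6, 8, 11, 14, 17, 19, so it is a common year (12 months).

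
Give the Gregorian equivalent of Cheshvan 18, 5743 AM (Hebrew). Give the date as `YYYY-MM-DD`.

1982-11-04

Julian Day Number of the source date = 2445278.
Converting JDN 2445278 to the Gregorian calendar gives 4 November 1982 CE.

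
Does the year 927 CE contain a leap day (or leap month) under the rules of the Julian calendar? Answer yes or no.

no

927 mod 4 = 3, so it is a common year in the Julian calendar.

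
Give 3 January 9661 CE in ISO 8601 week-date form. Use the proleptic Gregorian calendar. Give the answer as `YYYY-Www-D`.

The weekday is Monday (ISO weekday 1).
That Monday belongs to ISO week 1 of ISO year 9661.

9661-W01-1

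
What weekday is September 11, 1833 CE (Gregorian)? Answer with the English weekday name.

2390803 ≡ 2 (mod 7); counting from Monday = 0 gives Wednesday.

Wednesday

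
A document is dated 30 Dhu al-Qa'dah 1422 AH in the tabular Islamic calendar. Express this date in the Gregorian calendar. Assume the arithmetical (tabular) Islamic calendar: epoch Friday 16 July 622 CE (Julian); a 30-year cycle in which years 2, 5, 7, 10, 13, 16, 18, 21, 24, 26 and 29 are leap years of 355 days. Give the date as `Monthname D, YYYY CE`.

February 13, 2002 CE

Both dates share Julian Day Number 2452319; in the Gregorian calendar that is 13 February 2002 CE.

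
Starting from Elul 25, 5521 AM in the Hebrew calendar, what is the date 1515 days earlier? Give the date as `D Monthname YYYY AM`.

15 Av 5517 AM

The starting date is JDN 2364519; 2364519 − 1515 = 2363004.
JDN 2363004 corresponds to 15 Av 5517 AM.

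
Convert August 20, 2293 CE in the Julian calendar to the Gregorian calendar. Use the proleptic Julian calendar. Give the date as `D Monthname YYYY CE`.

4 September 2293 CE

The Julian–Gregorian offset here is 15 days (Julian trailing).
20 August 2293 Julian + 15 days → 4 September 2293 Gregorian.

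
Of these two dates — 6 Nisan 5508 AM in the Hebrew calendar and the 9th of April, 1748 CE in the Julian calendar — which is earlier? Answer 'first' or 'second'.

first

Converting both to JDN: 2359598 vs 2359614; the smaller is the first.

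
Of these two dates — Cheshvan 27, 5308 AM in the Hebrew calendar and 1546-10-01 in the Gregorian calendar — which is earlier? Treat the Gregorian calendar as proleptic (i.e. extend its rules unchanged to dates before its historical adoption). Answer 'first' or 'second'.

The two dates have Julian Day Numbers 2286413 and 2285998 respectively.
Since 2285998 < 2286413, the second date comes first.

second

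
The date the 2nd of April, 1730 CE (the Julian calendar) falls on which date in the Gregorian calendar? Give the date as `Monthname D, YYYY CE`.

At this point the Julian calendar is 11 days behind the Gregorian.
2 April 1730 Julian + 11 days → 13 April 1730 Gregorian.

April 13, 1730 CE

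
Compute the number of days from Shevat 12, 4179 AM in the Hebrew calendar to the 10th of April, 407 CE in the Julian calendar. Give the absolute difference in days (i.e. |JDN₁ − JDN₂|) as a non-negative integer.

JDN of the first date = 1874121.
JDN of the second date = 1869814.
|1869814 − 1874121| = 4307.

4307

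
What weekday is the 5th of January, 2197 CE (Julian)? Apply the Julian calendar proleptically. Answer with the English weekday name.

Equivalently 19 January 2197 Gregorian, JDN 2523517.
JDN 2523517 mod 7 = 3, and JDN 0 was a Monday, so this is a Thursday.

Thursday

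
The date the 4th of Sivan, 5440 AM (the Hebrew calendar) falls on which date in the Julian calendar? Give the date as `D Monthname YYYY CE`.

22 May 1680 CE

Both dates share Julian Day Number 2334820; in the Julian calendar that is 22 May 1680 CE.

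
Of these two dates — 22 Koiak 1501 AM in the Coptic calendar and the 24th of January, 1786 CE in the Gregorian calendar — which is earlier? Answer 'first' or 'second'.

first

Converting both to JDN: 2373016 vs 2373407; the smaller is the first.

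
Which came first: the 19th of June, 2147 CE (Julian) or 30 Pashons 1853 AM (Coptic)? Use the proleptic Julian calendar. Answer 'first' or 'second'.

First date → JDN 2505419; second date → JDN 2501742.
JDN 2501742 < JDN 2505419, so the second date is earlier.

second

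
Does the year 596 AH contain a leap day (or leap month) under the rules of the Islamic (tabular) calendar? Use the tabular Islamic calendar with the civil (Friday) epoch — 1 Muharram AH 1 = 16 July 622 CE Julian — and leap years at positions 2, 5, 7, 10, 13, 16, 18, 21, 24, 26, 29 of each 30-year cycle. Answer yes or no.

Year 596 AH is year 26 of its 30-year cycle; leap positions are 2, 5, 7, 10, 13, 16, 18, 21, 24, 26, 29, so it is a leap year (355 days).

yes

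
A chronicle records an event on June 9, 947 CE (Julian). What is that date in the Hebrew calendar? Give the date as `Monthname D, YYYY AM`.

The source date corresponds to 14 June 947 in the proleptic Gregorian calendar (JDN 2067109).
That day falls on 18 Sivan 4707 AM in the Hebrew calendar.

Sivan 18, 4707 AM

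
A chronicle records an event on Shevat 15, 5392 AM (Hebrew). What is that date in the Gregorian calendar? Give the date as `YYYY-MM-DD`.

1632-02-07

Both dates share Julian Day Number 2317173; in the Gregorian calendar that is 7 February 1632 CE.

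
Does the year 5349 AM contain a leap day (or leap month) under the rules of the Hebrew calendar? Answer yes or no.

Hebrew year 5349 is year 10 of its 19-year Metonic cycle; leap years are at positions 3, 6, 8, 11, 14, 17, 19, so it is a common year (12 months).

no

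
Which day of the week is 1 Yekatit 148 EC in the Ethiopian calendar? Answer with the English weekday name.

In the proleptic Gregorian calendar this is 26 January 156 (JDN 1778063).
JDN 1778063 mod 7 = 0, and JDN 0 was a Monday, so this is a Monday.

Monday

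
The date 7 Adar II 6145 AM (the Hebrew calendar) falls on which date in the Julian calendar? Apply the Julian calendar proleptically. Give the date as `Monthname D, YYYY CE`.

March 3, 2385 CE

Both dates share Julian Day Number 2592241; in the Julian calendar that is 3 March 2385 CE.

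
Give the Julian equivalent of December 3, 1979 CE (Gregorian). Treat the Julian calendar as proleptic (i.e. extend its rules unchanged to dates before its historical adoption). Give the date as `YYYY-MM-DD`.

1979-11-20

At this point the Julian calendar is 13 days behind the Gregorian.
3 December 1979 Gregorian − 13 days → 20 November 1979 Julian.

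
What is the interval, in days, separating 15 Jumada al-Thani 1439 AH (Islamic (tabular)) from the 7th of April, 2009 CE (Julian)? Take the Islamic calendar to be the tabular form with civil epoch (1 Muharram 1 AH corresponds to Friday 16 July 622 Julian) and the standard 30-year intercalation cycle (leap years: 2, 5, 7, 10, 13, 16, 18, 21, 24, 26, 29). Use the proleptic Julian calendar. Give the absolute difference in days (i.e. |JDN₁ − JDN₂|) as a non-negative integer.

3239

First date → JDN 2458181; second date → JDN 2454942.
The interval is |2458181 − 2454942| = 3239 days.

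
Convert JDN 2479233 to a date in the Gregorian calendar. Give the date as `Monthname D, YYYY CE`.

October 22, 2075 CE

Counting from JDN 2299161 = 15 Oct 1582 gives an offset of 180072 days.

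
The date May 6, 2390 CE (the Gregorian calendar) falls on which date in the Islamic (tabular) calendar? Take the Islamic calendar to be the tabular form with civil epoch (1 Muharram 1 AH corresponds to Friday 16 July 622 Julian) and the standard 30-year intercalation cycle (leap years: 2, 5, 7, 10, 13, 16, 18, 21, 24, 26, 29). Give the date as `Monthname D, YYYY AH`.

Muharram 20, 1823 AH

Julian Day Number of the source date = 2594115.
Converting JDN 2594115 to the tabular Islamic calendar gives 20 Muharram 1823 AH.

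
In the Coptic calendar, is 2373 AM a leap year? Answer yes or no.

no

2373 mod 4 = 1; in the Coptic calendar a year is leap when year mod 4 = 3, so it is a common year.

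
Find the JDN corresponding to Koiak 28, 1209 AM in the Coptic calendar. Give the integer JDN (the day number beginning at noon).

2266369

In the proleptic Gregorian calendar the same day is 2 January 1493.
JDN 2400001 is 17 November 1858 CE (Gregorian), MJD 0; the target day is −133632 days from there, so JDN = 2266369.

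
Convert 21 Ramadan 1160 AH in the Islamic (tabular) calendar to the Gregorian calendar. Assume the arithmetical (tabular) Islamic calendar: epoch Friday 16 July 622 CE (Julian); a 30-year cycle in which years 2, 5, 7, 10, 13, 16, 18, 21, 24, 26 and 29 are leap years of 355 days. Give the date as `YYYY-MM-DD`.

Both dates share Julian Day Number 2359407; in the Gregorian calendar that is 26 September 1747 CE.

1747-09-26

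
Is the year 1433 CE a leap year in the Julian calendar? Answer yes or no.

1433 mod 4 = 1, so it is a common year in the Julian calendar.

no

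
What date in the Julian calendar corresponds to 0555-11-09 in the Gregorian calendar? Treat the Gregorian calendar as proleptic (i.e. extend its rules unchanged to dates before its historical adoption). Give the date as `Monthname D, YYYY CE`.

November 7, 555 CE

For dates in this range the Gregorian date is 2 days ahead of the Julian.
9 November 555 Gregorian − 2 days → 7 November 555 Julian.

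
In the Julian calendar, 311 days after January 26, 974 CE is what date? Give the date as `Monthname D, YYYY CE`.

December 3, 974 CE

Counting 311 days forward from JDN 2076837 reaches JDN 2077148, which is December 3, 974 CE.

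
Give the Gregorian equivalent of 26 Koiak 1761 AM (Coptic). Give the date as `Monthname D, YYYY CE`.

Both dates share Julian Day Number 2467985; in the Gregorian calendar that is 4 January 2045 CE.

January 4, 2045 CE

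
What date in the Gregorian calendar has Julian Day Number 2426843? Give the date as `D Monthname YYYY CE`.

15 May 1932 CE

Counting from JDN 2299161 = 15 Oct 1582 gives an offset of 127682 days.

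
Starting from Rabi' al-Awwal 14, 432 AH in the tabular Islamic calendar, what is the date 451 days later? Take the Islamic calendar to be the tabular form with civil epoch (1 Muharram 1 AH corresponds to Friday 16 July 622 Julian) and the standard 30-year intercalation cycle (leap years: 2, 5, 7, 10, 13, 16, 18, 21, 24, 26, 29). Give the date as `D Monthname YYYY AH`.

JDN of Rabi' al-Awwal 14, 432 AH = 2101244.
2101244 + 451 = 2101695.
JDN 2101695 in the tabular Islamic calendar is 22 Jumada al-Thani 433 AH.

22 Jumada al-Thani 433 AH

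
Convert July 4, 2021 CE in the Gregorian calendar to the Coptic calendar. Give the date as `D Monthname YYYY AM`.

Both dates share Julian Day Number 2459400; in the Coptic calendar that is 27 Paoni 1737 AM.

27 Paoni 1737 AM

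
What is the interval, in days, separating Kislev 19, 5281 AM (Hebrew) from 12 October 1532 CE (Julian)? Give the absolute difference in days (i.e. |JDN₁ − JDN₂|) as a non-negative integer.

JDN of the first date = 2276571.
JDN of the second date = 2280906.
|2280906 − 2276571| = 4335.

4335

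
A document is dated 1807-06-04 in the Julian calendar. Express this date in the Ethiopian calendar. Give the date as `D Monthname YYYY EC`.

Both dates share Julian Day Number 2381219; in the Ethiopian calendar that is 10 Sene 1799 EC.

10 Sene 1799 EC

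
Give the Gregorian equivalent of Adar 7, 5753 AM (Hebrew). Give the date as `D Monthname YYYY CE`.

Julian Day Number of the source date = 2449047.
Converting JDN 2449047 to the Gregorian calendar gives 28 February 1993 CE.

28 February 1993 CE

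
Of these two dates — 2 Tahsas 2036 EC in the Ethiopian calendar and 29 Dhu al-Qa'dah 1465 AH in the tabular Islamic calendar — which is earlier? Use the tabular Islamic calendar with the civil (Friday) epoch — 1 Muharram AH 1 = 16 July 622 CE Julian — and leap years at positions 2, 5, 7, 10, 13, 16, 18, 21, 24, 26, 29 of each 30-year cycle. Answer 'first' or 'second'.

second

First date → JDN 2467596; second date → JDN 2467556.
JDN 2467556 < JDN 2467596, so the second date is earlier.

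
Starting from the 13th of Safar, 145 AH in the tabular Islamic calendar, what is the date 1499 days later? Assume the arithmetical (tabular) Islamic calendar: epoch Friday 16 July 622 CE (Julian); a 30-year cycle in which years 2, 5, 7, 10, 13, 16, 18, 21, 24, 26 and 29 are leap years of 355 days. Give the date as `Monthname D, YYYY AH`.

Jumada al-Awwal 7, 149 AH

The starting date is JDN 1999511; 1999511 + 1499 = 2001010.
JDN 2001010 corresponds to Jumada al-Awwal 7, 149 AH.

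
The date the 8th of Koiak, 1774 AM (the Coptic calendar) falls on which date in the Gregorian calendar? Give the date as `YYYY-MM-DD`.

Both dates share Julian Day Number 2472715; in the Gregorian calendar that is 17 December 2057 CE.

2057-12-17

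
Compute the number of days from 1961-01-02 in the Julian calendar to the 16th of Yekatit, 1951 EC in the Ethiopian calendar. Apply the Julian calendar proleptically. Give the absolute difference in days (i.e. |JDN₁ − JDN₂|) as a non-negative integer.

JDN of the first date = 2437315.
JDN of the second date = 2436623.
|2436623 − 2437315| = 692.

692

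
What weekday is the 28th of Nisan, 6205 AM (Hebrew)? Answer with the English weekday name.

Friday

In the Gregorian calendar this is 5 May 2445 (JDN 2614203).
Since JDN mod 7 = 4 (0 = Monday), the day is Friday.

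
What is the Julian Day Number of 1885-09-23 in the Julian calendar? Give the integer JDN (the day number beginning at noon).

In the Gregorian calendar the same day is 5 October 1885.
JDN 2400001 is 17 November 1858 CE (Gregorian), MJD 0; the target day is +9819 days from there, so JDN = 2409820.

2409820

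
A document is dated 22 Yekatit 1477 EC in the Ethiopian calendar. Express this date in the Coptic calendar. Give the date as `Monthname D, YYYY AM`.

Meshir 22, 1201 AM

The source date corresponds to 25 February 1485 in the proleptic Gregorian calendar (JDN 2263501).
That day falls on 22 Meshir 1201 AM in the Coptic calendar.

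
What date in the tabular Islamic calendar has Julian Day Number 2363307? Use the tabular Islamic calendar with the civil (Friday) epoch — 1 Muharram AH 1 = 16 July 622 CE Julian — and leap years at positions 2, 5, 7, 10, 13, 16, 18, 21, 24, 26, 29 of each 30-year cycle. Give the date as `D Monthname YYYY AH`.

JDN 2363307 is 31 May 1758 in the Gregorian calendar.
In the tabular Islamic calendar that day is 23 Ramadan 1171 AH.

23 Ramadan 1171 AH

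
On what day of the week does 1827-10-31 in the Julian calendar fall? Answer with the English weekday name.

Monday

This is JDN 2388673 (12 November 1827 Gregorian).
JDN 2388673 mod 7 = 0, and JDN 0 was a Monday, so this is a Monday.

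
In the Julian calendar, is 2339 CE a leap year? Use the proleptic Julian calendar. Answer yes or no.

2339 mod 4 = 3, so it is a common year in the Julian calendar.

no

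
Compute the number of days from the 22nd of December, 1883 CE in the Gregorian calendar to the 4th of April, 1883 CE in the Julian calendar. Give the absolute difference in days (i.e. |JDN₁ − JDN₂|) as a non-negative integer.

First date → JDN 2409167; second date → JDN 2408917.
The interval is |2409167 − 2408917| = 250 days.

250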